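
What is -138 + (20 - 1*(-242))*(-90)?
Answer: -23718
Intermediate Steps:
-138 + (20 - 1*(-242))*(-90) = -138 + (20 + 242)*(-90) = -138 + 262*(-90) = -138 - 23580 = -23718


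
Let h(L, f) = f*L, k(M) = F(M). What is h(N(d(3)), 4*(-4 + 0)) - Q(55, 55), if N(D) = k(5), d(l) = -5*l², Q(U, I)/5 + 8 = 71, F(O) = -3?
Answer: -267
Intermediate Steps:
Q(U, I) = 315 (Q(U, I) = -40 + 5*71 = -40 + 355 = 315)
k(M) = -3
N(D) = -3
h(L, f) = L*f
h(N(d(3)), 4*(-4 + 0)) - Q(55, 55) = -12*(-4 + 0) - 1*315 = -12*(-4) - 315 = -3*(-16) - 315 = 48 - 315 = -267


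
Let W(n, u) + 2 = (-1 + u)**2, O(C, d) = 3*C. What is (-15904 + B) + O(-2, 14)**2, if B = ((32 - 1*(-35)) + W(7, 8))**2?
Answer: -2872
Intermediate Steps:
W(n, u) = -2 + (-1 + u)**2
B = 12996 (B = ((32 - 1*(-35)) + (-2 + (-1 + 8)**2))**2 = ((32 + 35) + (-2 + 7**2))**2 = (67 + (-2 + 49))**2 = (67 + 47)**2 = 114**2 = 12996)
(-15904 + B) + O(-2, 14)**2 = (-15904 + 12996) + (3*(-2))**2 = -2908 + (-6)**2 = -2908 + 36 = -2872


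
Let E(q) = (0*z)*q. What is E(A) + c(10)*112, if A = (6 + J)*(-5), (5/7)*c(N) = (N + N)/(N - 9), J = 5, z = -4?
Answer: 3136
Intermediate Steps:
c(N) = 14*N/(5*(-9 + N)) (c(N) = 7*((N + N)/(N - 9))/5 = 7*((2*N)/(-9 + N))/5 = 7*(2*N/(-9 + N))/5 = 14*N/(5*(-9 + N)))
A = -55 (A = (6 + 5)*(-5) = 11*(-5) = -55)
E(q) = 0 (E(q) = (0*(-4))*q = 0*q = 0)
E(A) + c(10)*112 = 0 + ((14/5)*10/(-9 + 10))*112 = 0 + ((14/5)*10/1)*112 = 0 + ((14/5)*10*1)*112 = 0 + 28*112 = 0 + 3136 = 3136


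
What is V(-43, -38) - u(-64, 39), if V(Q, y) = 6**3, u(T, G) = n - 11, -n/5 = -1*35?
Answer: 52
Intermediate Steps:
n = 175 (n = -(-5)*35 = -5*(-35) = 175)
u(T, G) = 164 (u(T, G) = 175 - 11 = 164)
V(Q, y) = 216
V(-43, -38) - u(-64, 39) = 216 - 1*164 = 216 - 164 = 52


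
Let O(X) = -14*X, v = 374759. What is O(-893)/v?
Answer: 1786/53537 ≈ 0.033360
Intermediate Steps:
O(-893)/v = -14*(-893)/374759 = 12502*(1/374759) = 1786/53537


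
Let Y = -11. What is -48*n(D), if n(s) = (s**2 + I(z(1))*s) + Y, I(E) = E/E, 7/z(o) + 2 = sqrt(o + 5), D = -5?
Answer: -432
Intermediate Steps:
z(o) = 7/(-2 + sqrt(5 + o)) (z(o) = 7/(-2 + sqrt(o + 5)) = 7/(-2 + sqrt(5 + o)))
I(E) = 1
n(s) = -11 + s + s**2 (n(s) = (s**2 + 1*s) - 11 = (s**2 + s) - 11 = (s + s**2) - 11 = -11 + s + s**2)
-48*n(D) = -48*(-11 - 5 + (-5)**2) = -48*(-11 - 5 + 25) = -48*9 = -432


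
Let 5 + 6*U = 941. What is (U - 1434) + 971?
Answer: -307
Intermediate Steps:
U = 156 (U = -5/6 + (1/6)*941 = -5/6 + 941/6 = 156)
(U - 1434) + 971 = (156 - 1434) + 971 = -1278 + 971 = -307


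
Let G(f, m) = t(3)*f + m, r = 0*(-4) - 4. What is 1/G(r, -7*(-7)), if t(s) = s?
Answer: 1/37 ≈ 0.027027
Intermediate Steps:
r = -4 (r = 0 - 4 = -4)
G(f, m) = m + 3*f (G(f, m) = 3*f + m = m + 3*f)
1/G(r, -7*(-7)) = 1/(-7*(-7) + 3*(-4)) = 1/(49 - 12) = 1/37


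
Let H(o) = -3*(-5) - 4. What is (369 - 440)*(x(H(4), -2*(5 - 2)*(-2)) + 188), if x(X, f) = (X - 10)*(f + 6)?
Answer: -14626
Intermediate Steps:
H(o) = 11 (H(o) = 15 - 4 = 11)
x(X, f) = (-10 + X)*(6 + f)
(369 - 440)*(x(H(4), -2*(5 - 2)*(-2)) + 188) = (369 - 440)*((-60 - 10*(-2*(5 - 2))*(-2) + 6*11 + 11*(-2*(5 - 2)*(-2))) + 188) = -71*((-60 - 10*(-2*3)*(-2) + 66 + 11*(-2*3*(-2))) + 188) = -71*((-60 - (-60)*(-2) + 66 + 11*(-6*(-2))) + 188) = -71*((-60 - 10*12 + 66 + 11*12) + 188) = -71*((-60 - 120 + 66 + 132) + 188) = -71*(18 + 188) = -71*206 = -14626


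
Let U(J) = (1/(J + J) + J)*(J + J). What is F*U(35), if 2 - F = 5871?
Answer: -14384919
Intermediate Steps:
U(J) = 2*J*(J + 1/(2*J)) (U(J) = (1/(2*J) + J)*(2*J) = (J + 1/(2*J))*(2*J) = 2*J*(J + 1/(2*J)))
F = -5869 (F = 2 - 1*5871 = 2 - 5871 = -5869)
F*U(35) = -5869*(1 + 2*35²) = -5869*(1 + 2*1225) = -5869*(1 + 2450) = -5869*2451 = -14384919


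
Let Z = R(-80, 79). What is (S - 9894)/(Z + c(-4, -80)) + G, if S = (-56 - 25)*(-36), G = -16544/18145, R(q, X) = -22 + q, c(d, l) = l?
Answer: 61802401/1651195 ≈ 37.429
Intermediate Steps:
G = -16544/18145 (G = -16544*1/18145 = -16544/18145 ≈ -0.91177)
Z = -102 (Z = -22 - 80 = -102)
S = 2916 (S = -81*(-36) = 2916)
(S - 9894)/(Z + c(-4, -80)) + G = (2916 - 9894)/(-102 - 80) - 16544/18145 = -6978/(-182) - 16544/18145 = -6978*(-1/182) - 16544/18145 = 3489/91 - 16544/18145 = 61802401/1651195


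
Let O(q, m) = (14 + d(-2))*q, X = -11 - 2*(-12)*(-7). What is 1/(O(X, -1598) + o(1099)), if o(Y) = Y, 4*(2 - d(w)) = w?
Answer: -2/3709 ≈ -0.00053923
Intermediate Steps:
d(w) = 2 - w/4
X = -179 (X = -11 + 24*(-7) = -11 - 168 = -179)
O(q, m) = 33*q/2 (O(q, m) = (14 + (2 - 1/4*(-2)))*q = (14 + (2 + 1/2))*q = (14 + 5/2)*q = 33*q/2)
1/(O(X, -1598) + o(1099)) = 1/((33/2)*(-179) + 1099) = 1/(-5907/2 + 1099) = 1/(-3709/2) = -2/3709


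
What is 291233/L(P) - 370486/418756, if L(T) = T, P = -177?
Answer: -61010571085/37059906 ≈ -1646.3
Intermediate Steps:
291233/L(P) - 370486/418756 = 291233/(-177) - 370486/418756 = 291233*(-1/177) - 370486*1/418756 = -291233/177 - 185243/209378 = -61010571085/37059906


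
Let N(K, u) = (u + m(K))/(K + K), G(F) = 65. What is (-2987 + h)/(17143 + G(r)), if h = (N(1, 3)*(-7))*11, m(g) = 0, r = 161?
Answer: -6205/34416 ≈ -0.18029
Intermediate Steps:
N(K, u) = u/(2*K) (N(K, u) = (u + 0)/(K + K) = u/((2*K)) = u*(1/(2*K)) = u/(2*K))
h = -231/2 (h = (((½)*3/1)*(-7))*11 = (((½)*3*1)*(-7))*11 = ((3/2)*(-7))*11 = -21/2*11 = -231/2 ≈ -115.50)
(-2987 + h)/(17143 + G(r)) = (-2987 - 231/2)/(17143 + 65) = -6205/2/17208 = -6205/2*1/17208 = -6205/34416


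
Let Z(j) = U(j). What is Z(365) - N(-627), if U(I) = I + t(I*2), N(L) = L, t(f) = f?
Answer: 1722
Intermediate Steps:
U(I) = 3*I (U(I) = I + I*2 = I + 2*I = 3*I)
Z(j) = 3*j
Z(365) - N(-627) = 3*365 - 1*(-627) = 1095 + 627 = 1722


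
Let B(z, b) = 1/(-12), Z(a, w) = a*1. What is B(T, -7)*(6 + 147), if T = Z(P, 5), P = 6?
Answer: -51/4 ≈ -12.750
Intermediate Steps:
Z(a, w) = a
T = 6
B(z, b) = -1/12
B(T, -7)*(6 + 147) = -(6 + 147)/12 = -1/12*153 = -51/4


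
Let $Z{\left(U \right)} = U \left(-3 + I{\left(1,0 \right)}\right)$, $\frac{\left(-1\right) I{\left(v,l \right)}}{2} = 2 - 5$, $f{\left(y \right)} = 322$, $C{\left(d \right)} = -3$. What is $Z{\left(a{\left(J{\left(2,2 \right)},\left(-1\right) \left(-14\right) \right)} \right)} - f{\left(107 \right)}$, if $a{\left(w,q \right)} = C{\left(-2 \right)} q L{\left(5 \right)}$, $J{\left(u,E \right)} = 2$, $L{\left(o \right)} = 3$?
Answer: $-700$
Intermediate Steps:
$I{\left(v,l \right)} = 6$ ($I{\left(v,l \right)} = - 2 \left(2 - 5\right) = \left(-2\right) \left(-3\right) = 6$)
$a{\left(w,q \right)} = - 9 q$ ($a{\left(w,q \right)} = - 3 q 3 = - 9 q$)
$Z{\left(U \right)} = 3 U$ ($Z{\left(U \right)} = U \left(-3 + 6\right) = U 3 = 3 U$)
$Z{\left(a{\left(J{\left(2,2 \right)},\left(-1\right) \left(-14\right) \right)} \right)} - f{\left(107 \right)} = 3 \left(- 9 \left(\left(-1\right) \left(-14\right)\right)\right) - 322 = 3 \left(\left(-9\right) 14\right) - 322 = 3 \left(-126\right) - 322 = -378 - 322 = -700$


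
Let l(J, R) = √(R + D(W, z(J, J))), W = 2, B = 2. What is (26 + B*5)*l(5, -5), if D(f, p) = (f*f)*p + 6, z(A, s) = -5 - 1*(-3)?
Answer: 36*I*√7 ≈ 95.247*I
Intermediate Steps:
z(A, s) = -2 (z(A, s) = -5 + 3 = -2)
D(f, p) = 6 + p*f² (D(f, p) = f²*p + 6 = p*f² + 6 = 6 + p*f²)
l(J, R) = √(-2 + R) (l(J, R) = √(R + (6 - 2*2²)) = √(R + (6 - 2*4)) = √(R + (6 - 8)) = √(R - 2) = √(-2 + R))
(26 + B*5)*l(5, -5) = (26 + 2*5)*√(-2 - 5) = (26 + 10)*√(-7) = 36*(I*√7) = 36*I*√7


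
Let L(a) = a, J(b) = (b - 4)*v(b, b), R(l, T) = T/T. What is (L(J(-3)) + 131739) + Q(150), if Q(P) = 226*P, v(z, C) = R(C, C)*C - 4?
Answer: 165688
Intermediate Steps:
R(l, T) = 1
v(z, C) = -4 + C (v(z, C) = 1*C - 4 = C - 4 = -4 + C)
J(b) = (-4 + b)**2 (J(b) = (b - 4)*(-4 + b) = (-4 + b)*(-4 + b) = (-4 + b)**2)
(L(J(-3)) + 131739) + Q(150) = ((-4 - 3)**2 + 131739) + 226*150 = ((-7)**2 + 131739) + 33900 = (49 + 131739) + 33900 = 131788 + 33900 = 165688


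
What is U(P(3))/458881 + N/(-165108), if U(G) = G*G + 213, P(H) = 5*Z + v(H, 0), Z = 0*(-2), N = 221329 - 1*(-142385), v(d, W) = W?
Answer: -27811046005/12627487358 ≈ -2.2024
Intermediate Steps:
N = 363714 (N = 221329 + 142385 = 363714)
Z = 0
P(H) = 0 (P(H) = 5*0 + 0 = 0 + 0 = 0)
U(G) = 213 + G² (U(G) = G² + 213 = 213 + G²)
U(P(3))/458881 + N/(-165108) = (213 + 0²)/458881 + 363714/(-165108) = (213 + 0)*(1/458881) + 363714*(-1/165108) = 213*(1/458881) - 60619/27518 = 213/458881 - 60619/27518 = -27811046005/12627487358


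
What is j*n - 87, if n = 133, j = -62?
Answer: -8333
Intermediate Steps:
j*n - 87 = -62*133 - 87 = -8246 - 87 = -8333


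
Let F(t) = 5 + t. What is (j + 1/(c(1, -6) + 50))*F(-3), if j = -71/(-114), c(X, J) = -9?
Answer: 3025/2337 ≈ 1.2944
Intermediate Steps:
j = 71/114 (j = -71*(-1/114) = 71/114 ≈ 0.62281)
(j + 1/(c(1, -6) + 50))*F(-3) = (71/114 + 1/(-9 + 50))*(5 - 3) = (71/114 + 1/41)*2 = (3025/4674)*2 = 3025/2337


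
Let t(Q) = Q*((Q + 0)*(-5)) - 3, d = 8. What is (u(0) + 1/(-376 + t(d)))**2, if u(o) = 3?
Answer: 4393216/488601 ≈ 8.9914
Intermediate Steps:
t(Q) = -3 - 5*Q**2 (t(Q) = Q*(Q*(-5)) - 3 = Q*(-5*Q) - 3 = -5*Q**2 - 3 = -3 - 5*Q**2)
(u(0) + 1/(-376 + t(d)))**2 = (3 + 1/(-376 + (-3 - 5*8**2)))**2 = (3 + 1/(-376 + (-3 - 5*64)))**2 = (3 + 1/(-376 + (-3 - 320)))**2 = (3 + 1/(-376 - 323))**2 = (3 + 1/(-699))**2 = (3 - 1/699)**2 = (2096/699)**2 = 4393216/488601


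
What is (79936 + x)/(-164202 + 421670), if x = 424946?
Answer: 252441/128734 ≈ 1.9610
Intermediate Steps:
(79936 + x)/(-164202 + 421670) = (79936 + 424946)/(-164202 + 421670) = 504882/257468 = 504882*(1/257468) = 252441/128734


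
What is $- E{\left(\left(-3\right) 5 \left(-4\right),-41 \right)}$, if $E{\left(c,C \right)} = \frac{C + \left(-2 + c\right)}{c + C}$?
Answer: $- \frac{17}{19} \approx -0.89474$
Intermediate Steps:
$E{\left(c,C \right)} = \frac{-2 + C + c}{C + c}$
$- E{\left(\left(-3\right) 5 \left(-4\right),-41 \right)} = - \frac{-2 - 41 + \left(-3\right) 5 \left(-4\right)}{-41 + \left(-3\right) 5 \left(-4\right)} = - \frac{-2 - 41 - -60}{-41 - -60} = - \frac{-2 - 41 + 60}{-41 + 60} = - \frac{17}{19}$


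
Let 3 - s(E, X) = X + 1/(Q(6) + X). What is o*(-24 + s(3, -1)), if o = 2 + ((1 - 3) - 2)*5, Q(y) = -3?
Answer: 711/2 ≈ 355.50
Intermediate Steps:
o = -18 (o = 2 + (-2 - 2)*5 = 2 - 4*5 = 2 - 20 = -18)
s(E, X) = 3 - X - 1/(-3 + X) (s(E, X) = 3 - (X + 1/(-3 + X)) = 3 + (-X - 1/(-3 + X)) = 3 - X - 1/(-3 + X))
o*(-24 + s(3, -1)) = -18*(-24 + (-10 - 1*(-1)**2 + 6*(-1))/(-3 - 1)) = -18*(-24 + (-10 - 1*1 - 6)/(-4)) = -18*(-24 - (-10 - 1 - 6)/4) = -18*(-24 - 1/4*(-17)) = -18*(-24 + 17/4) = -18*(-79/4) = 711/2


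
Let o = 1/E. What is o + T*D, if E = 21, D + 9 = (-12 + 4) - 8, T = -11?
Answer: 5776/21 ≈ 275.05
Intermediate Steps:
D = -25 (D = -9 + ((-12 + 4) - 8) = -9 + (-8 - 8) = -9 - 16 = -25)
o = 1/21 ≈ 0.047619
o + T*D = 1/21 - 11*(-25) = 1/21 + 275 = 5776/21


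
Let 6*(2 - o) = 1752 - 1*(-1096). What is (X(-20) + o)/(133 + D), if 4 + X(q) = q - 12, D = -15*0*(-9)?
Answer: -218/57 ≈ -3.8246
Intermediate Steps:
D = 0 (D = 0*(-9) = 0)
X(q) = -16 + q (X(q) = -4 + (q - 12) = -4 + (-12 + q) = -16 + q)
o = -1418/3 (o = 2 - (1752 - 1*(-1096))/6 = 2 - (1752 + 1096)/6 = 2 - ⅙*2848 = 2 - 1424/3 = -1418/3 ≈ -472.67)
(X(-20) + o)/(133 + D) = ((-16 - 20) - 1418/3)/(133 + 0) = (-36 - 1418/3)/133 = -1526/3*1/133 = -218/57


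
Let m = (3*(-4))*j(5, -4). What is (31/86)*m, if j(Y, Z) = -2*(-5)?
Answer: -1860/43 ≈ -43.256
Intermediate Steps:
j(Y, Z) = 10
m = -120 (m = (3*(-4))*10 = -12*10 = -120)
(31/86)*m = (31/86)*(-120) = -1860/43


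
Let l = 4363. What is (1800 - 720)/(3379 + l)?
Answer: 540/3871 ≈ 0.13950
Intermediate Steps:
(1800 - 720)/(3379 + l) = (1800 - 720)/(3379 + 4363) = 1080/7742 = 1080*(1/7742) = 540/3871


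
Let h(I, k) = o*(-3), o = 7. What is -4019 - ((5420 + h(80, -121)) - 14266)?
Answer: 4848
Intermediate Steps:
h(I, k) = -21 (h(I, k) = 7*(-3) = -21)
-4019 - ((5420 + h(80, -121)) - 14266) = -4019 - ((5420 - 21) - 14266) = -4019 - (5399 - 14266) = -4019 - 1*(-8867) = -4019 + 8867 = 4848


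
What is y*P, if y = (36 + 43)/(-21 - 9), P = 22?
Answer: -869/15 ≈ -57.933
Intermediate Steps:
y = -79/30 (y = 79/(-30) = 79*(-1/30) = -79/30 ≈ -2.6333)
y*P = -79/30*22 = -869/15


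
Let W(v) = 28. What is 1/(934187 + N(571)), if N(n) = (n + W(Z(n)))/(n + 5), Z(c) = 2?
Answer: 576/538092311 ≈ 1.0704e-6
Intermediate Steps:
N(n) = (28 + n)/(5 + n) (N(n) = (n + 28)/(n + 5) = (28 + n)/(5 + n))
1/(934187 + N(571)) = 1/(934187 + (28 + 571)/(5 + 571)) = 1/(934187 + 599/576) = 1/(538092311/576) = 576/538092311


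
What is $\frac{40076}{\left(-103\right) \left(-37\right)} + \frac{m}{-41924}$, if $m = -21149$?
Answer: $\frac{1760745063}{159772364} \approx 11.02$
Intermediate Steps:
$\frac{40076}{\left(-103\right) \left(-37\right)} + \frac{m}{-41924} = \frac{40076}{\left(-103\right) \left(-37\right)} - \frac{21149}{-41924} = \frac{40076}{3811} - - \frac{21149}{41924} = 40076 \cdot \frac{1}{3811} + \frac{21149}{41924} = \frac{40076}{3811} + \frac{21149}{41924} = \frac{1760745063}{159772364}$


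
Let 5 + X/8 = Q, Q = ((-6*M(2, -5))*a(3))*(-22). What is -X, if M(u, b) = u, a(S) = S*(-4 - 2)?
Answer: 38056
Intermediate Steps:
a(S) = -6*S (a(S) = S*(-6) = -6*S)
Q = -4752 (Q = ((-6*2)*(-6*3))*(-22) = -12*(-18)*(-22) = 216*(-22) = -4752)
X = -38056 (X = -40 + 8*(-4752) = -40 - 38016 = -38056)
-X = -1*(-38056) = 38056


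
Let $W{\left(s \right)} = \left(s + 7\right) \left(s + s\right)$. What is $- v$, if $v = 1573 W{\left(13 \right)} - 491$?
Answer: $-817469$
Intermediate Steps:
$W{\left(s \right)} = 2 s \left(7 + s\right)$ ($W{\left(s \right)} = \left(7 + s\right) 2 s = 2 s \left(7 + s\right)$)
$v = 817469$ ($v = 1573 \cdot 2 \cdot 13 \left(7 + 13\right) - 491 = 1573 \cdot 2 \cdot 13 \cdot 20 - 491 = 1573 \cdot 520 - 491 = 817960 - 491 = 817469$)
$- v = \left(-1\right) 817469 = -817469$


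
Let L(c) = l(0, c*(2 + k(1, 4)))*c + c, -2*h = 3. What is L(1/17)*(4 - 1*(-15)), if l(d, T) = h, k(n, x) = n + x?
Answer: -19/34 ≈ -0.55882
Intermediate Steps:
h = -3/2 (h = -½*3 = -3/2 ≈ -1.5000)
l(d, T) = -3/2
L(c) = -c/2 (L(c) = -3*c/2 + c = -c/2)
L(1/17)*(4 - 1*(-15)) = (-½/17)*(4 - 1*(-15)) = (-½*1/17)*(4 + 15) = -1/34*19 = -19/34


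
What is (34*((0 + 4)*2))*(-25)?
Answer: -6800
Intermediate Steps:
(34*((0 + 4)*2))*(-25) = (34*(4*2))*(-25) = (34*8)*(-25) = 272*(-25) = -6800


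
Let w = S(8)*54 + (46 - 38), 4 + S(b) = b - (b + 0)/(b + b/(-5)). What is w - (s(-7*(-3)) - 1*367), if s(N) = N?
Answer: 1005/2 ≈ 502.50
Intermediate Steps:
S(b) = -21/4 + b (S(b) = -4 + (b - (b + 0)/(b + b/(-5))) = -4 + (b - b/(b + b*(-⅕))) = -4 + (b - b/(b - b/5)) = -4 + (b - b/(4*b/5)) = -4 + (b - b*5/(4*b)) = -4 + (b - 1*5/4) = -4 + (b - 5/4) = -4 + (-5/4 + b) = -21/4 + b)
w = 313/2 (w = (-21/4 + 8)*54 + (46 - 38) = (11/4)*54 + 8 = 297/2 + 8 = 313/2 ≈ 156.50)
w - (s(-7*(-3)) - 1*367) = 313/2 - (-7*(-3) - 1*367) = 313/2 - (21 - 367) = 313/2 - 1*(-346) = 313/2 + 346 = 1005/2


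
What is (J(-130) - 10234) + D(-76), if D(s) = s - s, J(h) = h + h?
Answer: -10494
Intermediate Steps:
J(h) = 2*h
D(s) = 0
(J(-130) - 10234) + D(-76) = (2*(-130) - 10234) + 0 = (-260 - 10234) + 0 = -10494 + 0 = -10494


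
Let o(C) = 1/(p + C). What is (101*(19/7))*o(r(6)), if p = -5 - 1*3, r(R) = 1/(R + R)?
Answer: -1212/35 ≈ -34.629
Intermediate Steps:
r(R) = 1/(2*R)
p = -8 (p = -5 - 3 = -8)
o(C) = 1/(-8 + C)
(101*(19/7))*o(r(6)) = (101*(19/7))/(-8 + (½)/6) = (101*(19*(⅐)))/(-8 + (½)*(⅙)) = (101*(19/7))/(-8 + 1/12) = 1919/(7*(-95/12)) = (1919/7)*(-12/95) = -1212/35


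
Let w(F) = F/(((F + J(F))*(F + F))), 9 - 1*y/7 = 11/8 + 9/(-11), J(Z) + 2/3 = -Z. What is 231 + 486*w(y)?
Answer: -267/2 ≈ -133.50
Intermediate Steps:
J(Z) = -⅔ - Z
y = 5201/88 (y = 63 - 7*(11/8 + 9/(-11)) = 63 - 7*(11*(⅛) + 9*(-1/11)) = 63 - 7*(11/8 - 9/11) = 63 - 7*49/88 = 63 - 343/88 = 5201/88 ≈ 59.102)
w(F) = -¾ (w(F) = F/(((F + (-⅔ - F))*(F + F))) = F/((-4*F/3)) = F*(-3/(4*F)) = -¾)
231 + 486*w(y) = 231 + 486*(-¾) = 231 - 729/2 = -267/2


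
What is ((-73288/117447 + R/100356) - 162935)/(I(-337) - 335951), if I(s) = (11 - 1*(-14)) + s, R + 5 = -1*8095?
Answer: 160036958125304/330280632731643 ≈ 0.48455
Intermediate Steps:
R = -8100 (R = -5 - 1*8095 = -5 - 8095 = -8100)
I(s) = 25 + s (I(s) = (11 + 14) + s = 25 + s)
((-73288/117447 + R/100356) - 162935)/(I(-337) - 335951) = ((-73288/117447 - 8100/100356) - 162935)/((25 - 337) - 335951) = ((-73288*1/117447 - 8100*1/100356) - 162935)/(-312 - 335951) = ((-73288/117447 - 675/8363) - 162935)/(-336263) = (-692184269/982209261 - 162935)*(-1/336263) = -160036958125304/982209261*(-1/336263) = 160036958125304/330280632731643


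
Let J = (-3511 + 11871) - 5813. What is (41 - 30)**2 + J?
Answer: 2668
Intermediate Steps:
J = 2547 (J = 8360 - 5813 = 2547)
(41 - 30)**2 + J = (41 - 30)**2 + 2547 = 11**2 + 2547 = 121 + 2547 = 2668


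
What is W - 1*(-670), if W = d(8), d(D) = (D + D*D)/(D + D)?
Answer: 1349/2 ≈ 674.50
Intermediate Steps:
d(D) = (D + D²)/(2*D) (d(D) = (D + D²)/((2*D)) = (D + D²)*(1/(2*D)) = (D + D²)/(2*D))
W = 9/2 (W = ½ + (½)*8 = ½ + 4 = 9/2 ≈ 4.5000)
W - 1*(-670) = 9/2 - 1*(-670) = 9/2 + 670 = 1349/2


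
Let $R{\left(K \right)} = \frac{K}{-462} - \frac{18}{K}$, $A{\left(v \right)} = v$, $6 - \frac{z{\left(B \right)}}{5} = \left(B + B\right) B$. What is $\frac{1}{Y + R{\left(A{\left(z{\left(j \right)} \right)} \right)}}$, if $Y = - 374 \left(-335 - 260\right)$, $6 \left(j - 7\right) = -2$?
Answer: $\frac{3877335}{862827004174} \approx 4.4938 \cdot 10^{-6}$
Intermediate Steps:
$j = \frac{20}{3}$ ($j = 7 + \frac{1}{6} \left(-2\right) = 7 - \frac{1}{3} = \frac{20}{3} \approx 6.6667$)
$z{\left(B \right)} = 30 - 10 B^{2}$ ($z{\left(B \right)} = 30 - 5 \left(B + B\right) B = 30 - 5 \cdot 2 B B = 30 - 5 \cdot 2 B^{2} = 30 - 10 B^{2}$)
$Y = 222530$ ($Y = \left(-374\right) \left(-595\right) = 222530$)
$R{\left(K \right)} = - \frac{18}{K} - \frac{K}{462}$ ($R{\left(K \right)} = K \left(- \frac{1}{462}\right) - \frac{18}{K} = - \frac{K}{462} - \frac{18}{K} = - \frac{18}{K} - \frac{K}{462}$)
$\frac{1}{Y + R{\left(A{\left(z{\left(j \right)} \right)} \right)}} = \frac{1}{222530 - \left(\frac{18}{30 - 10 \left(\frac{20}{3}\right)^{2}} + \frac{30 - 10 \left(\frac{20}{3}\right)^{2}}{462}\right)} = \frac{1}{222530 - \left(\frac{18}{30 - \frac{4000}{9}} + \frac{30 - \frac{4000}{9}}{462}\right)} = \frac{1}{222530 - \left(- \frac{1865}{2079} + \frac{18}{- \frac{3730}{9}}\right)} = \frac{1}{222530 + \left(\left(-18\right) \left(- \frac{9}{3730}\right) + \frac{1865}{2079}\right)} = \frac{1}{222530 + \left(\frac{81}{1865} + \frac{1865}{2079}\right)} = \frac{1}{222530 + \frac{3646624}{3877335}} = \frac{1}{\frac{862827004174}{3877335}} = \frac{3877335}{862827004174}$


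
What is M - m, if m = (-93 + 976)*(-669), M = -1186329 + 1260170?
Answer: 664568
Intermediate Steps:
M = 73841
m = -590727 (m = 883*(-669) = -590727)
M - m = 73841 - 1*(-590727) = 73841 + 590727 = 664568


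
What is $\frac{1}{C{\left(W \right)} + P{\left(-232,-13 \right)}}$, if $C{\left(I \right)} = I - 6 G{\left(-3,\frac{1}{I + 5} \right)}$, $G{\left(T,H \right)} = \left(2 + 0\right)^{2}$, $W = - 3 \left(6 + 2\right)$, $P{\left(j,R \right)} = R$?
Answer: $- \frac{1}{61} \approx -0.016393$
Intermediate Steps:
$W = -24$ ($W = \left(-3\right) 8 = -24$)
$G{\left(T,H \right)} = 4$ ($G{\left(T,H \right)} = 2^{2} = 4$)
$C{\left(I \right)} = -24 + I$ ($C{\left(I \right)} = I - 24 = -24 + I$)
$\frac{1}{C{\left(W \right)} + P{\left(-232,-13 \right)}} = \frac{1}{\left(-24 - 24\right) - 13} = \frac{1}{-48 - 13} = \frac{1}{-61} = - \frac{1}{61}$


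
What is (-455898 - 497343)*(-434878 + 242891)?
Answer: 183009879867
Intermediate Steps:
(-455898 - 497343)*(-434878 + 242891) = -953241*(-191987) = 183009879867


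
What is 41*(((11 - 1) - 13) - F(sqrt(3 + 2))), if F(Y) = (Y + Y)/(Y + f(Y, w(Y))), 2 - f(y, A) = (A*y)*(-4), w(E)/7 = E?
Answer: -2479147/20159 - 11644*sqrt(5)/20159 ≈ -124.27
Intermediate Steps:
w(E) = 7*E
f(y, A) = 2 + 4*A*y (f(y, A) = 2 - A*y*(-4) = 2 - (-4)*A*y = 2 + 4*A*y)
F(Y) = 2*Y/(2 + Y + 28*Y**2) (F(Y) = (Y + Y)/(Y + (2 + 4*(7*Y)*Y)) = (2*Y)/(Y + (2 + 28*Y**2)) = (2*Y)/(2 + Y + 28*Y**2) = 2*Y/(2 + Y + 28*Y**2))
41*(((11 - 1) - 13) - F(sqrt(3 + 2))) = 41*(((11 - 1) - 13) - 2*sqrt(3 + 2)/(2 + sqrt(3 + 2) + 28*(sqrt(3 + 2))**2)) = 41*((10 - 13) - 2*sqrt(5)/(2 + sqrt(5) + 28*(sqrt(5))**2)) = 41*(-3 - 2*sqrt(5)/(2 + sqrt(5) + 28*5)) = 41*(-3 - 2*sqrt(5)/(2 + sqrt(5) + 140)) = 41*(-3 - 2*sqrt(5)/(142 + sqrt(5))) = -123 - 82*sqrt(5)/(142 + sqrt(5))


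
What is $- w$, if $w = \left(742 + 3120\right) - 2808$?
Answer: $-1054$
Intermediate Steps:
$w = 1054$ ($w = 3862 - 2808 = 1054$)
$- w = \left(-1\right) 1054 = -1054$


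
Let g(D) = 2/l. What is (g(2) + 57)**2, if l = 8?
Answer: 52441/16 ≈ 3277.6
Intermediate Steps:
g(D) = 1/4 (g(D) = 2/8 = 2*(1/8) = 1/4)
(g(2) + 57)**2 = (1/4 + 57)**2 = (229/4)**2 = 52441/16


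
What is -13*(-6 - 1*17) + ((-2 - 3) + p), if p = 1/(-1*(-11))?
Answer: 3235/11 ≈ 294.09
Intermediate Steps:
p = 1/11 ≈ 0.090909
-13*(-6 - 1*17) + ((-2 - 3) + p) = -13*(-6 - 1*17) + ((-2 - 3) + 1/11) = -13*(-6 - 17) + (-5 + 1/11) = -13*(-23) - 54/11 = 299 - 54/11 = 3235/11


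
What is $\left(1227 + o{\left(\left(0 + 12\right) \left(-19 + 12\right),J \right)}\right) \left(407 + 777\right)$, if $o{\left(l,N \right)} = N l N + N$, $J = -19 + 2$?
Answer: $-27310144$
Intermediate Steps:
$J = -17$
$o{\left(l,N \right)} = N + l N^{2}$ ($o{\left(l,N \right)} = l N^{2} + N = N + l N^{2}$)
$\left(1227 + o{\left(\left(0 + 12\right) \left(-19 + 12\right),J \right)}\right) \left(407 + 777\right) = \left(1227 - 17 \left(1 - 17 \left(0 + 12\right) \left(-19 + 12\right)\right)\right) \left(407 + 777\right) = \left(1227 - 17 \left(1 - 17 \cdot 12 \left(-7\right)\right)\right) 1184 = \left(1227 - 17 \left(1 - -1428\right)\right) 1184 = \left(1227 - 17 \left(1 + 1428\right)\right) 1184 = \left(1227 - 24293\right) 1184 = \left(-23066\right) 1184 = -27310144$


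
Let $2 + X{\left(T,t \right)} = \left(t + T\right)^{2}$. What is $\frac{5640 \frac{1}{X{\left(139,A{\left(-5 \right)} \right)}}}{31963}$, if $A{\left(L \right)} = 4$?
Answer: $\frac{5640}{653547461} \approx 8.6298 \cdot 10^{-6}$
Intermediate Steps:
$X{\left(T,t \right)} = -2 + \left(T + t\right)^{2}$ ($X{\left(T,t \right)} = -2 + \left(t + T\right)^{2} = -2 + \left(T + t\right)^{2}$)
$\frac{5640 \frac{1}{X{\left(139,A{\left(-5 \right)} \right)}}}{31963} = \frac{5640 \frac{1}{-2 + \left(139 + 4\right)^{2}}}{31963} = \frac{5640}{-2 + 143^{2}} \cdot \frac{1}{31963} = \frac{5640}{-2 + 20449} \cdot \frac{1}{31963} = \frac{5640}{20447} \cdot \frac{1}{31963} = \frac{5640}{653547461}$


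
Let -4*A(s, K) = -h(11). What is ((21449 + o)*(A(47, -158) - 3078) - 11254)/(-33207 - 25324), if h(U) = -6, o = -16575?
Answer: 15020737/58531 ≈ 256.63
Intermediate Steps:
A(s, K) = -3/2 (A(s, K) = -(-1)*(-6)/4 = -¼*6 = -3/2)
((21449 + o)*(A(47, -158) - 3078) - 11254)/(-33207 - 25324) = ((21449 - 16575)*(-3/2 - 3078) - 11254)/(-33207 - 25324) = (4874*(-6159/2) - 11254)/(-58531) = (-15009483 - 11254)*(-1/58531) = -15020737*(-1/58531) = 15020737/58531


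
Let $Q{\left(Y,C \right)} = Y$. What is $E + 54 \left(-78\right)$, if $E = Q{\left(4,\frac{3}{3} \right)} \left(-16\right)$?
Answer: $-4276$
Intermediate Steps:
$E = -64$ ($E = 4 \left(-16\right) = -64$)
$E + 54 \left(-78\right) = -64 + 54 \left(-78\right) = -64 - 4212 = -4276$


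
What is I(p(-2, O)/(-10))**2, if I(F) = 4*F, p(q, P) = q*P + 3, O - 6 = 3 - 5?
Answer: 4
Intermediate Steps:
O = 4 (O = 6 + (3 - 5) = 6 - 2 = 4)
p(q, P) = 3 + P*q (p(q, P) = P*q + 3 = 3 + P*q)
I(p(-2, O)/(-10))**2 = (4*((3 + 4*(-2))/(-10)))**2 = (4*((3 - 8)*(-1/10)))**2 = (4*(-5*(-1/10)))**2 = (4*(1/2))**2 = 2**2 = 4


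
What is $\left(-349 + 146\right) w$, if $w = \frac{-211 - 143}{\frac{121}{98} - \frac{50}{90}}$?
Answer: $\frac{63382284}{599} \approx 1.0581 \cdot 10^{5}$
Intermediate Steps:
$w = - \frac{312228}{599}$ ($w = - \frac{354}{121 \cdot \frac{1}{98} - \frac{5}{9}} = - \frac{354}{\frac{121}{98} - \frac{5}{9}} = - \frac{354}{\frac{599}{882}} = \left(-354\right) \frac{882}{599} = - \frac{312228}{599} \approx -521.25$)
$\left(-349 + 146\right) w = \left(-349 + 146\right) \left(- \frac{312228}{599}\right) = \left(-203\right) \left(- \frac{312228}{599}\right) = \frac{63382284}{599}$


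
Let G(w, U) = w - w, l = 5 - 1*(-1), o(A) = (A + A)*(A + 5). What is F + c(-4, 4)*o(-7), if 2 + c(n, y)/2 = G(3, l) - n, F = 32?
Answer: 144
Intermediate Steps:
o(A) = 2*A*(5 + A) (o(A) = (2*A)*(5 + A) = 2*A*(5 + A))
l = 6 (l = 5 + 1 = 6)
G(w, U) = 0
c(n, y) = -4 - 2*n (c(n, y) = -4 + 2*(0 - n) = -4 + 2*(-n) = -4 - 2*n)
F + c(-4, 4)*o(-7) = 32 + (-4 - 2*(-4))*(2*(-7)*(5 - 7)) = 32 + (-4 + 8)*(2*(-7)*(-2)) = 32 + 4*28 = 32 + 112 = 144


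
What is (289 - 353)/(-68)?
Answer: 16/17 ≈ 0.94118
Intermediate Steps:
(289 - 353)/(-68) = -1/68*(-64) = 16/17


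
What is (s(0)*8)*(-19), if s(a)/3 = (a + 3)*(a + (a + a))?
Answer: 0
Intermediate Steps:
s(a) = 9*a*(3 + a) (s(a) = 3*((a + 3)*(a + (a + a))) = 3*((3 + a)*(a + 2*a)) = 3*((3 + a)*(3*a)) = 3*(3*a*(3 + a)) = 9*a*(3 + a))
(s(0)*8)*(-19) = ((9*0*(3 + 0))*8)*(-19) = ((9*0*3)*8)*(-19) = (0*8)*(-19) = 0*(-19) = 0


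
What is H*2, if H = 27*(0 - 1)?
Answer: -54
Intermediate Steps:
H = -27 (H = 27*(-1) = -27)
H*2 = -27*2 = -54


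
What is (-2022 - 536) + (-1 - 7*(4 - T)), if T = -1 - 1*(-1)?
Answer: -2587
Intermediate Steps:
T = 0 (T = -1 + 1 = 0)
(-2022 - 536) + (-1 - 7*(4 - T)) = (-2022 - 536) + (-1 - 7*(4 - 1*0)) = -2558 + (-1 - 7*(4 + 0)) = -2558 + (-1 - 7*4) = -2558 + (-1 - 28) = -2558 - 29 = -2587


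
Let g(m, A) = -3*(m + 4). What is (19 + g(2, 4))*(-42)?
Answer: -42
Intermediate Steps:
g(m, A) = -12 - 3*m (g(m, A) = -3*(4 + m) = -12 - 3*m)
(19 + g(2, 4))*(-42) = (19 + (-12 - 3*2))*(-42) = (19 + (-12 - 6))*(-42) = (19 - 18)*(-42) = 1*(-42) = -42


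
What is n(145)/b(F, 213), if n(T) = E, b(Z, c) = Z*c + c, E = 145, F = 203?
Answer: 145/43452 ≈ 0.0033370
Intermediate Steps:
b(Z, c) = c + Z*c
n(T) = 145
n(145)/b(F, 213) = 145/((213*(1 + 203))) = 145/((213*204)) = 145/43452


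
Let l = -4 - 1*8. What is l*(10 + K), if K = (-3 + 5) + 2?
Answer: -168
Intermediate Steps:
l = -12 (l = -4 - 8 = -12)
K = 4 (K = 2 + 2 = 4)
l*(10 + K) = -12*(10 + 4) = -12*14 = -168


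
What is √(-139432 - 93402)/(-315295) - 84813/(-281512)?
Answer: 84813/281512 - I*√232834/315295 ≈ 0.30128 - 0.0015304*I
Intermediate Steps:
√(-139432 - 93402)/(-315295) - 84813/(-281512) = √(-232834)*(-1/315295) - 84813*(-1/281512) = (I*√232834)*(-1/315295) + 84813/281512 = -I*√232834/315295 + 84813/281512 = 84813/281512 - I*√232834/315295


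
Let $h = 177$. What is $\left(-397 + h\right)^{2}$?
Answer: $48400$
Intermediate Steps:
$\left(-397 + h\right)^{2} = \left(-397 + 177\right)^{2} = \left(-220\right)^{2} = 48400$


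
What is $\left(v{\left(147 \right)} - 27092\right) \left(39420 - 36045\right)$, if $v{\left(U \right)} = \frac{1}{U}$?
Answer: $- \frac{4480338375}{49} \approx -9.1436 \cdot 10^{7}$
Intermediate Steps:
$\left(v{\left(147 \right)} - 27092\right) \left(39420 - 36045\right) = \left(\frac{1}{147} - 27092\right) \left(39420 - 36045\right) = \left(\frac{1}{147} - 27092\right) 3375 = \left(- \frac{3982523}{147}\right) 3375 = - \frac{4480338375}{49}$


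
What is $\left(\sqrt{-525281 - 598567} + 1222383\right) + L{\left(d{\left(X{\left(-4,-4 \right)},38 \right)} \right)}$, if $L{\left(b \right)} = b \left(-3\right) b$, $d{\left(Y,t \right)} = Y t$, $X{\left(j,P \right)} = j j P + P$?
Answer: $-18808785 + 66 i \sqrt{258} \approx -1.8809 \cdot 10^{7} + 1060.1 i$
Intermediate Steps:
$X{\left(j,P \right)} = P + P j^{2}$ ($X{\left(j,P \right)} = j^{2} P + P = P j^{2} + P = P + P j^{2}$)
$L{\left(b \right)} = - 3 b^{2}$ ($L{\left(b \right)} = - 3 b b = - 3 b^{2}$)
$\left(\sqrt{-525281 - 598567} + 1222383\right) + L{\left(d{\left(X{\left(-4,-4 \right)},38 \right)} \right)} = \left(\sqrt{-525281 - 598567} + 1222383\right) - 3 \left(- 4 \left(1 + \left(-4\right)^{2}\right) 38\right)^{2} = \left(\sqrt{-1123848} + 1222383\right) - 3 \left(- 4 \left(1 + 16\right) 38\right)^{2} = \left(66 i \sqrt{258} + 1222383\right) - 3 \left(\left(-4\right) 17 \cdot 38\right)^{2} = \left(1222383 + 66 i \sqrt{258}\right) - 3 \left(\left(-68\right) 38\right)^{2} = \left(1222383 + 66 i \sqrt{258}\right) - 3 \left(-2584\right)^{2} = \left(1222383 + 66 i \sqrt{258}\right) - 20031168 = -18808785 + 66 i \sqrt{258}$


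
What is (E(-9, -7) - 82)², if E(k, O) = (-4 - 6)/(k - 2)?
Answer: 795664/121 ≈ 6575.7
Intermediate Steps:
E(k, O) = -10/(-2 + k)
(E(-9, -7) - 82)² = (-10/(-2 - 9) - 82)² = (-10/(-11) - 82)² = (-10*(-1/11) - 82)² = (10/11 - 82)² = (-892/11)² = 795664/121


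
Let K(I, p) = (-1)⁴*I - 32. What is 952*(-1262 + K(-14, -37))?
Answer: -1245216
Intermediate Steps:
K(I, p) = -32 + I (K(I, p) = 1*I - 32 = I - 32 = -32 + I)
952*(-1262 + K(-14, -37)) = 952*(-1262 + (-32 - 14)) = 952*(-1262 - 46) = 952*(-1308) = -1245216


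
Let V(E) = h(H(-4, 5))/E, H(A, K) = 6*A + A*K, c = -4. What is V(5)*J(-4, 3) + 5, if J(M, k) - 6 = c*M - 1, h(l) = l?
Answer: -899/5 ≈ -179.80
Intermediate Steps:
J(M, k) = 5 - 4*M (J(M, k) = 6 + (-4*M - 1) = 6 + (-1 - 4*M) = 5 - 4*M)
V(E) = -44/E (V(E) = (-4*(6 + 5))/E = (-4*11)/E = -44/E)
V(5)*J(-4, 3) + 5 = (-44/5)*(5 - 4*(-4)) + 5 = (-44*⅕)*(5 + 16) + 5 = -44/5*21 + 5 = -924/5 + 5 = -899/5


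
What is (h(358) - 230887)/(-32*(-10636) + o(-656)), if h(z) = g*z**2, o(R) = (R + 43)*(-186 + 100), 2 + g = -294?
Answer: -38167431/393070 ≈ -97.101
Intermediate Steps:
g = -296 (g = -2 - 294 = -296)
o(R) = -3698 - 86*R (o(R) = (43 + R)*(-86) = -3698 - 86*R)
h(z) = -296*z**2
(h(358) - 230887)/(-32*(-10636) + o(-656)) = (-296*358**2 - 230887)/(-32*(-10636) + (-3698 - 86*(-656))) = (-296*128164 - 230887)/(340352 + (-3698 + 56416)) = (-37936544 - 230887)/(340352 + 52718) = -38167431/393070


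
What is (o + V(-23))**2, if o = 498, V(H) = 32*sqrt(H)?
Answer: 224452 + 31872*I*sqrt(23) ≈ 2.2445e+5 + 1.5285e+5*I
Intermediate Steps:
(o + V(-23))**2 = (498 + 32*sqrt(-23))**2 = (498 + 32*(I*sqrt(23)))**2 = (498 + 32*I*sqrt(23))**2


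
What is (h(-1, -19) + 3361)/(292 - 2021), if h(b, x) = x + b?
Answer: -257/133 ≈ -1.9323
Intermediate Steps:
h(b, x) = b + x
(h(-1, -19) + 3361)/(292 - 2021) = ((-1 - 19) + 3361)/(292 - 2021) = (-20 + 3361)/(-1729) = 3341*(-1/1729) = -257/133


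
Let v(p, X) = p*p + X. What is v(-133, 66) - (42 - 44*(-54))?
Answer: 15337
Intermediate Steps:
v(p, X) = X + p² (v(p, X) = p² + X = X + p²)
v(-133, 66) - (42 - 44*(-54)) = (66 + (-133)²) - (42 - 44*(-54)) = (66 + 17689) - (42 + 2376) = 17755 - 1*2418 = 17755 - 2418 = 15337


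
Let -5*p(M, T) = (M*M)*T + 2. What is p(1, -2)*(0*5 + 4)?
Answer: 0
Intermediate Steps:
p(M, T) = -⅖ - T*M²/5 (p(M, T) = -((M*M)*T + 2)/5 = -(M²*T + 2)/5 = -(T*M² + 2)/5 = -(2 + T*M²)/5 = -⅖ - T*M²/5)
p(1, -2)*(0*5 + 4) = (-⅖ - ⅕*(-2)*1²)*(0*5 + 4) = (-⅖ - ⅕*(-2)*1)*(0 + 4) = (-⅖ + ⅖)*4 = 0*4 = 0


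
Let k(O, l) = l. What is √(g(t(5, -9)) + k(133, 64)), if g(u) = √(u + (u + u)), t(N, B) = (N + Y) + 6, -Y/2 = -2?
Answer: √(64 + 3*√5) ≈ 8.4088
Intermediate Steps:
Y = 4 (Y = -2*(-2) = 4)
t(N, B) = 10 + N (t(N, B) = (N + 4) + 6 = (4 + N) + 6 = 10 + N)
g(u) = √3*√u (g(u) = √(u + 2*u) = √(3*u) = √3*√u)
√(g(t(5, -9)) + k(133, 64)) = √(√3*√(10 + 5) + 64) = √(√3*√15 + 64) = √(3*√5 + 64) = √(64 + 3*√5)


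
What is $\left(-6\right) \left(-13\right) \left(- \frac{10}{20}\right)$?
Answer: $-39$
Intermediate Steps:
$\left(-6\right) \left(-13\right) \left(- \frac{10}{20}\right) = 78 \left(\left(-10\right) \frac{1}{20}\right) = 78 \left(- \frac{1}{2}\right) = -39$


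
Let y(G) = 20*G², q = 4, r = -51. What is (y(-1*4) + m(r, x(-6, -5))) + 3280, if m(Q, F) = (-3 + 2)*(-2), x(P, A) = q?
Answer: 3602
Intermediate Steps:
x(P, A) = 4
m(Q, F) = 2 (m(Q, F) = -1*(-2) = 2)
(y(-1*4) + m(r, x(-6, -5))) + 3280 = (20*(-1*4)² + 2) + 3280 = (20*(-4)² + 2) + 3280 = (20*16 + 2) + 3280 = (320 + 2) + 3280 = 322 + 3280 = 3602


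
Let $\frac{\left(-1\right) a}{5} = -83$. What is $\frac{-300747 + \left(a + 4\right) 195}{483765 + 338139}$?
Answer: $- \frac{36507}{136984} \approx -0.26651$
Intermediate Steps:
$a = 415$ ($a = \left(-5\right) \left(-83\right) = 415$)
$\frac{-300747 + \left(a + 4\right) 195}{483765 + 338139} = \frac{-300747 + \left(415 + 4\right) 195}{483765 + 338139} = \frac{-300747 + 419 \cdot 195}{821904} = \left(-300747 + 81705\right) \frac{1}{821904} = \left(-219042\right) \frac{1}{821904} = - \frac{36507}{136984}$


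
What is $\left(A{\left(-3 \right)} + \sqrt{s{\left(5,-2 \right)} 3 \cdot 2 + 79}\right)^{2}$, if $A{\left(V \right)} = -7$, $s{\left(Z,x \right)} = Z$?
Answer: $\left(7 - \sqrt{109}\right)^{2} \approx 11.836$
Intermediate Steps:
$\left(A{\left(-3 \right)} + \sqrt{s{\left(5,-2 \right)} 3 \cdot 2 + 79}\right)^{2} = \left(-7 + \sqrt{5 \cdot 3 \cdot 2 + 79}\right)^{2} = \left(-7 + \sqrt{15 \cdot 2 + 79}\right)^{2} = \left(-7 + \sqrt{30 + 79}\right)^{2} = \left(-7 + \sqrt{109}\right)^{2}$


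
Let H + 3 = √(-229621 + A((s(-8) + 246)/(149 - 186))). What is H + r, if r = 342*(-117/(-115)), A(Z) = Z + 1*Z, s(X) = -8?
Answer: 39669/115 + 7*I*√6415689/37 ≈ 344.95 + 479.2*I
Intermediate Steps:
A(Z) = 2*Z (A(Z) = Z + Z = 2*Z)
r = 40014/115 (r = 342*(-117*(-1/115)) = 342*(117/115) = 40014/115 ≈ 347.95)
H = -3 + 7*I*√6415689/37 (H = -3 + √(-229621 + 2*((-8 + 246)/(149 - 186))) = -3 + √(-229621 + 2*(238/(-37))) = -3 + √(-229621 + 2*(238*(-1/37))) = -3 + √(-229621 + 2*(-238/37)) = -3 + √(-229621 - 476/37) = -3 + √(-8496453/37) = -3 + 7*I*√6415689/37 ≈ -3.0 + 479.2*I)
H + r = (-3 + 7*I*√6415689/37) + 40014/115 = 39669/115 + 7*I*√6415689/37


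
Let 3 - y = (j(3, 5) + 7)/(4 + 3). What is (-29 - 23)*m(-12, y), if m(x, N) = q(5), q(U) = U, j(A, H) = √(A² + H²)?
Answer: -260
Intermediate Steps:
y = 2 - √34/7 (y = 3 - (√(3² + 5²) + 7)/(4 + 3) = 3 - (√(9 + 25) + 7)/7 = 3 - (√34 + 7)/7 = 3 - (7 + √34)/7 = 3 - (1 + √34/7) = 3 + (-1 - √34/7) = 2 - √34/7 ≈ 1.1670)
m(x, N) = 5
(-29 - 23)*m(-12, y) = (-29 - 23)*5 = -52*5 = -260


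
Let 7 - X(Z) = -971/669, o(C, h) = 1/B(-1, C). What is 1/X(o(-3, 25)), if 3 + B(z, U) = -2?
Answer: 669/5654 ≈ 0.11832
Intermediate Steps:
B(z, U) = -5 (B(z, U) = -3 - 2 = -5)
o(C, h) = -⅕ (o(C, h) = 1/(-5) = -⅕)
X(Z) = 5654/669 (X(Z) = 7 - (-971)/669 = 7 - 1*(-971/669) = 7 + 971/669 = 5654/669)
1/X(o(-3, 25)) = 1/(5654/669) = 669/5654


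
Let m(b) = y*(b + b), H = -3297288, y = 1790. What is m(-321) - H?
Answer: 2148108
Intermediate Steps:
m(b) = 3580*b (m(b) = 1790*(b + b) = 1790*(2*b) = 3580*b)
m(-321) - H = 3580*(-321) - 1*(-3297288) = -1149180 + 3297288 = 2148108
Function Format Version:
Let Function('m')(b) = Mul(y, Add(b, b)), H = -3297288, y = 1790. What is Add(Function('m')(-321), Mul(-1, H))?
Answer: 2148108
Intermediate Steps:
Function('m')(b) = Mul(3580, b) (Function('m')(b) = Mul(1790, Add(b, b)) = Mul(1790, Mul(2, b)) = Mul(3580, b))
Add(Function('m')(-321), Mul(-1, H)) = Add(Mul(3580, -321), Mul(-1, -3297288)) = Add(-1149180, 3297288) = 2148108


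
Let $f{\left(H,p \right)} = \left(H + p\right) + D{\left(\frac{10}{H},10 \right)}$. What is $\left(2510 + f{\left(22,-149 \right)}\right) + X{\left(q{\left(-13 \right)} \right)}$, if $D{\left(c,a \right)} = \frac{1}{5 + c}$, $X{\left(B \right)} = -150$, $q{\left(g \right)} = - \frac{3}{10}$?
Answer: $\frac{133991}{60} \approx 2233.2$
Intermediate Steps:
$q{\left(g \right)} = - \frac{3}{10}$ ($q{\left(g \right)} = \left(-3\right) \frac{1}{10} = - \frac{3}{10}$)
$f{\left(H,p \right)} = H + p + \frac{1}{5 + \frac{10}{H}}$ ($f{\left(H,p \right)} = \left(H + p\right) + \frac{1}{5 + \frac{10}{H}} = H + p + \frac{1}{5 + \frac{10}{H}}$)
$\left(2510 + f{\left(22,-149 \right)}\right) + X{\left(q{\left(-13 \right)} \right)} = \left(2510 + \frac{\frac{1}{5} \cdot 22 + \left(2 + 22\right) \left(22 - 149\right)}{2 + 22}\right) - 150 = \left(2510 + \frac{\frac{22}{5} + 24 \left(-127\right)}{24}\right) - 150 = \left(2510 + \frac{\frac{22}{5} - 3048}{24}\right) - 150 = \left(2510 + \frac{1}{24} \left(- \frac{15218}{5}\right)\right) - 150 = \left(2510 - \frac{7609}{60}\right) - 150 = \frac{142991}{60} - 150 = \frac{133991}{60}$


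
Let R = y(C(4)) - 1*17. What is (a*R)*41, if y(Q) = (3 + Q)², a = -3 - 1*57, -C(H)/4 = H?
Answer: -373920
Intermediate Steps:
C(H) = -4*H
a = -60 (a = -3 - 57 = -60)
R = 152 (R = (3 - 4*4)² - 1*17 = (3 - 16)² - 17 = (-13)² - 17 = 169 - 17 = 152)
(a*R)*41 = -60*152*41 = -9120*41 = -373920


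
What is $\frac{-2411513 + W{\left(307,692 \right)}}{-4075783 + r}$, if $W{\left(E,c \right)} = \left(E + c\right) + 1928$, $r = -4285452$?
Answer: $\frac{2408586}{8361235} \approx 0.28807$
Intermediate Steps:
$W{\left(E,c \right)} = 1928 + E + c$
$\frac{-2411513 + W{\left(307,692 \right)}}{-4075783 + r} = \frac{-2411513 + \left(1928 + 307 + 692\right)}{-4075783 - 4285452} = \frac{-2411513 + 2927}{-8361235} = \left(-2408586\right) \left(- \frac{1}{8361235}\right) = \frac{2408586}{8361235}$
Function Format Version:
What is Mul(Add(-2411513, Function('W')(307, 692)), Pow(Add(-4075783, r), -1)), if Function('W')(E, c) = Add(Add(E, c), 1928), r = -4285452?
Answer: Rational(2408586, 8361235) ≈ 0.28807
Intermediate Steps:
Function('W')(E, c) = Add(1928, E, c)
Mul(Add(-2411513, Function('W')(307, 692)), Pow(Add(-4075783, r), -1)) = Mul(Add(-2411513, Add(1928, 307, 692)), Pow(Add(-4075783, -4285452), -1)) = Mul(Add(-2411513, 2927), Pow(-8361235, -1)) = Mul(-2408586, Rational(-1, 8361235)) = Rational(2408586, 8361235)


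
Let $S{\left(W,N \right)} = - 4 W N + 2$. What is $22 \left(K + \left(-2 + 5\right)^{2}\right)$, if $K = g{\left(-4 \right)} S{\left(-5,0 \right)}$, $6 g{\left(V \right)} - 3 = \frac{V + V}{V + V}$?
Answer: $\frac{682}{3} \approx 227.33$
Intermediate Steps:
$S{\left(W,N \right)} = 2 - 4 N W$ ($S{\left(W,N \right)} = - 4 N W + 2 = 2 - 4 N W$)
$g{\left(V \right)} = \frac{2}{3}$ ($g{\left(V \right)} = \frac{1}{2} + \frac{\left(V + V\right) \frac{1}{V + V}}{6} = \frac{1}{2} + \frac{2 V \frac{1}{2 V}}{6} = \frac{1}{2} + \frac{1}{6} \cdot 1 = \frac{1}{2} + \frac{1}{6} = \frac{2}{3}$)
$K = \frac{4}{3}$ ($K = \frac{2 \left(2 - 0 \left(-5\right)\right)}{3} = \frac{2 \left(2 + 0\right)}{3} = \frac{2}{3} \cdot 2 = \frac{4}{3} \approx 1.3333$)
$22 \left(K + \left(-2 + 5\right)^{2}\right) = 22 \left(\frac{4}{3} + \left(-2 + 5\right)^{2}\right) = 22 \left(\frac{4}{3} + 3^{2}\right) = 22 \left(\frac{4}{3} + 9\right) = 22 \cdot \frac{31}{3} = \frac{682}{3}$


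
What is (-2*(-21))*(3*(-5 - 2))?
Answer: -882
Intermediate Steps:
(-2*(-21))*(3*(-5 - 2)) = 42*(3*(-7)) = 42*(-21) = -882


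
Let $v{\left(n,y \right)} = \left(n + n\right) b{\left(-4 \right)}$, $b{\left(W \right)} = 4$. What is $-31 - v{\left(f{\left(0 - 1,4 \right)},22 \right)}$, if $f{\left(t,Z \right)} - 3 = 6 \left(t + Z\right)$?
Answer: $-199$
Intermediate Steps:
$f{\left(t,Z \right)} = 3 + 6 Z + 6 t$ ($f{\left(t,Z \right)} = 3 + 6 \left(t + Z\right) = 3 + 6 \left(Z + t\right) = 3 + \left(6 Z + 6 t\right) = 3 + 6 Z + 6 t$)
$v{\left(n,y \right)} = 8 n$ ($v{\left(n,y \right)} = \left(n + n\right) 4 = 2 n 4 = 8 n$)
$-31 - v{\left(f{\left(0 - 1,4 \right)},22 \right)} = -31 - 8 \left(3 + 6 \cdot 4 + 6 \left(0 - 1\right)\right) = -31 - 8 \left(3 + 24 + 6 \left(0 - 1\right)\right) = -31 - 8 \left(3 + 24 + 6 \left(-1\right)\right) = -31 - 8 \left(3 + 24 - 6\right) = -31 - 8 \cdot 21 = -31 - 168 = -199$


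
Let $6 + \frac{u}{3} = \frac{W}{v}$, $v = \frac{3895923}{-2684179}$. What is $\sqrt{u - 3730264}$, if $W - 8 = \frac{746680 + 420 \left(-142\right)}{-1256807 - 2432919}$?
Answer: $\frac{i \sqrt{21411643645700066167675737183586}}{2395814731183} \approx 1931.4 i$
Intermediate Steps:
$v = - \frac{3895923}{2684179}$ ($v = 3895923 \left(- \frac{1}{2684179}\right) = - \frac{3895923}{2684179} \approx -1.4514$)
$W = \frac{14415384}{1844863}$ ($W = 8 + \frac{746680 + 420 \left(-142\right)}{-1256807 - 2432919} = 8 + \frac{746680 - 59640}{-3689726} = 8 + 687040 \left(- \frac{1}{3689726}\right) = 8 - \frac{343520}{1844863} = \frac{14415384}{1844863} \approx 7.8138$)
$u = - \frac{81818136171030}{2395814731183}$ ($u = -18 + 3 \frac{14415384}{1844863 \left(- \frac{3895923}{2684179}\right)} = -18 + 3 \cdot \frac{14415384}{1844863} \left(- \frac{2684179}{3895923}\right) = -18 + 3 \left(- \frac{12897823669912}{2395814731183}\right) = -18 - \frac{38693471009736}{2395814731183} = - \frac{81818136171030}{2395814731183} \approx -34.15$)
$\sqrt{u - 3730264} = \sqrt{- \frac{81818136171030}{2395814731183} - 3730264} = \sqrt{- \frac{8937103260537793342}{2395814731183}} = \frac{i \sqrt{21411643645700066167675737183586}}{2395814731183}$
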